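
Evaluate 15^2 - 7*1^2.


x^2 - d*y^2
= 15^2 - 7*1^2
= 225 - 7
= 218

218


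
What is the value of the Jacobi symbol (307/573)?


Compute (307/573) via quadratic reciprocity:
  reciprocity: (307/573) -> +(573/307)
  reduce: (266/307)
  pull out 2: (2/307) = -1  (since 307 mod 8 = 3)
  reciprocity: (133/307) -> +(307/133)
  reduce: (41/133)
  reciprocity: (41/133) -> +(133/41)
  reduce: (10/41)
  pull out 2: (2/41) = +1  (since 41 mod 8 = 1)
  reciprocity: (5/41) -> +(41/5)
  reduce: (1/5)
  (1/5) = 1
Product of signs = -1

-1


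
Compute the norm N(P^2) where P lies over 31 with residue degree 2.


N(P^a) = p^(a*f)
= 31^(2*2)
= 31^4
= 923521

923521


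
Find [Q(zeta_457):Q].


The degree equals Euler's totient phi(457).
457 = 457
phi(457) = 456

456


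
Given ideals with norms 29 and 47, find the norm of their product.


N(IJ) = N(I) * N(J)
= 29 * 47
= 1363

1363


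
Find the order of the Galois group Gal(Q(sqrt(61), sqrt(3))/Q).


The 2 square roots of distinct primes are multiplicatively independent over Q,
so [K:Q] = 2^2 and Gal(K/Q) is isomorphic to (Z/2Z)^2.
|Gal| = 2^2 = 4

4


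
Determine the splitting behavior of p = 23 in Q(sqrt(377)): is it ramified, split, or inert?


K = Q(sqrt(377)). Since d mod 4 = 1, disc(K) = 377.
Check p | disc: 377 mod 23 = 9.
p does not divide disc. Compute Legendre symbol (d/p):
9^((23-1)/2) mod 23 = 1
(d/p) = 1, so p splits: (p) = P*P' with e=1, f=1, g=2.
Therefore p is split.

split


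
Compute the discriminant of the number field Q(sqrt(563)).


For K = Q(sqrt(d)) with d squarefree: disc(K) = d if d = 1 mod 4, and disc(K) = 4d if d = 2 or 3 mod 4.
Here d = 563, and d mod 4 = 3.
d = 3 mod 4, not 1 (O_K = Z[sqrt(d)]), so disc(K) = 4d = 4 * (563) = 2252

2252


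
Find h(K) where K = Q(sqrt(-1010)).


K = Q(sqrt(-1010)). d mod 4 = 2, so D = disc(K) = 4d = -4040
h(K) equals the number of primitive reduced positive-definite forms (a, b, c) = a*x^2 + b*x*y + c*y^2 with b^2 - 4ac = D,
where reduced means |b| <= a <= c, with b >= 0 whenever |b| = a or a = c, and primitive means gcd(a, b, c) = 1.
Reduced forces 3a^2 <= |D| = 4040, so 1 <= a <= 36; b must have the parity of D, and c = (b^2 - D)/(4a) must be an integer >= a.
Enumerate a = 1..36, b in [-a, a]:
  a=1: (1, 0, 1010)  [1]
  a=2: (2, 0, 505)  [1]
  a=3: (3, -2, 337), (3, 2, 337)  [2]
  a=4: none
  a=5: (5, 0, 202)  [1]
  a=6: (6, -4, 169), (6, 4, 169)  [2]
  a=7..8: none
  a=9: (9, -8, 114), (9, 8, 114)  [2]
  a=10: (10, 0, 101)  [1]
  a=11..12: none
  a=13: (13, -4, 78), (13, 4, 78)  [2]
  a=14: none
  a=15: (15, -10, 69), (15, 10, 69)  [2]
  a=16..17: none
  a=18: (18, -8, 57), (18, 8, 57)  [2]
  a=19: (19, -8, 54), (19, 8, 54)  [2]
  a=20..22: none
  a=23: (23, -10, 45), (23, 10, 45)  [2]
  a=24..25: none
  a=26: (26, -4, 39), (26, 4, 39)  [2]
  a=27: (27, -8, 38), (27, 8, 38)  [2]
  a=28: none
  a=29: (29, -22, 39), (29, 22, 39)  [2]
  a=30: (30, -20, 37), (30, 20, 37)  [2]
  a=31..36: none
Total reduced forms: 1 + 1 + 2 + 1 + 2 + 2 + 1 + 2 + 2 + 2 + 2 + 2 + 2 + 2 + 2 + 2 = 28
h = 28

28


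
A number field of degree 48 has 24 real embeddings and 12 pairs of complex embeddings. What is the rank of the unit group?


By Dirichlet's unit theorem:
rank = r1 + r2 - 1
= 24 + 12 - 1
= 35

35


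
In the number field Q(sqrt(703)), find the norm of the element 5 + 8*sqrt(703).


N(a + b*sqrt(d)) = a^2 - d*b^2
= (5)^2 - (703)*(8)^2
= 25 - 44992
= -44967

-44967


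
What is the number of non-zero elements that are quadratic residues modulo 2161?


For prime p, the number of non-zero quadratic residues is (p-1)/2.
= (2161-1)/2
= 1080

1080


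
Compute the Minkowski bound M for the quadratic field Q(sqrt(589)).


d = 589, d mod 4 = 1, so disc(K) = d = 589; |disc(K)| = 589
Real quadratic field, so n = 2, s = r2 = 0, r1 = 2
M = (n!/n^n) * (4/pi)^s * sqrt(|disc(K)|) = (2!/2^2) * (4/pi)^0 * sqrt(589)
= 0.5 * 1.000000 * 24.269322
= 12.1347

12.1347


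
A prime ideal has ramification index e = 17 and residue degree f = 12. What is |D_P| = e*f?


|D_P| = e * f
= 17 * 12
= 204

204


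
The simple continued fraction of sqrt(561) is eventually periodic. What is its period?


Run the CF algorithm for sqrt(561).
a_0 = floor(sqrt(561)) = 23; set m_0=0, q_0=1.
Recurrence: m' = q*a - m,  q' = (d - m'^2)/q,  a' = floor((a_0 + m')/q').
  step 1: m=23, q=32, a=1
  step 2: m=9, q=15, a=2
  step 3: m=21, q=8, a=5
  step 4: m=19, q=25, a=1
  step 5: m=6, q=21, a=1
  step 6: m=15, q=16, a=2
  step 7: m=17, q=17, a=2
  step 8: m=17, q=16, a=2
  step 9: m=15, q=21, a=1
  step 10: m=6, q=25, a=1
  step 11: m=19, q=8, a=5
  step 12: m=21, q=15, a=2
  step 13: m=9, q=32, a=1
  step 14: m=23, q=1, a=46
a_14 = 2*a_0 = 46, so the period closes here.
sqrt(561) = [23; 1, 2, 5, 1, 1, 2, 2, 2, 1, 1, 5, 2, 1, 46]
Period length = 14

14


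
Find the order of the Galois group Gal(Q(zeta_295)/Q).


|Gal(Q(zeta_295)/Q)| = phi(295)
= 232

232


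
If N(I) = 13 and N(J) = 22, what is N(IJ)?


N(IJ) = N(I) * N(J)
= 13 * 22
= 286

286


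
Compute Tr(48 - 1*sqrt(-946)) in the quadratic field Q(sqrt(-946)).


Tr(a + b*sqrt(d)) = (a + b*sqrt(d)) + (a - b*sqrt(d)) = 2a
= 2 * (48)
= 96

96


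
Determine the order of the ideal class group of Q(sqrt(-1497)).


K = Q(sqrt(-1497)). d mod 4 = 3, so D = disc(K) = 4d = -5988
h(K) equals the number of primitive reduced positive-definite forms (a, b, c) = a*x^2 + b*x*y + c*y^2 with b^2 - 4ac = D,
where reduced means |b| <= a <= c, with b >= 0 whenever |b| = a or a = c, and primitive means gcd(a, b, c) = 1.
Reduced forces 3a^2 <= |D| = 5988, so 1 <= a <= 44; b must have the parity of D, and c = (b^2 - D)/(4a) must be an integer >= a.
Enumerate a = 1..44, b in [-a, a]:
  a=1: (1, 0, 1497)  [1]
  a=2: (2, 2, 749)  [1]
  a=3: (3, 0, 499)  [1]
  a=4..5: none
  a=6: (6, 6, 251)  [1]
  a=7: (7, -2, 214), (7, 2, 214)  [2]
  a=8..13: none
  a=14: (14, -2, 107), (14, 2, 107)  [2]
  a=15..16: none
  a=17: (17, -8, 89), (17, 8, 89)  [2]
  a=18: none
  a=19: (19, -4, 79), (19, 4, 79)  [2]
  a=20: none
  a=21: (21, -12, 73), (21, 12, 73)  [2]
  a=22..33: none
  a=34: (34, -26, 49), (34, 26, 49)  [2]
  a=35..37: none
  a=38: (38, -34, 47), (38, 34, 47)  [2]
  a=39..40: none
  a=41: (41, -30, 42), (41, 30, 42)  [2]
  a=42..44: none
Total reduced forms: 1 + 1 + 1 + 1 + 2 + 2 + 2 + 2 + 2 + 2 + 2 + 2 = 20
h = 20

20


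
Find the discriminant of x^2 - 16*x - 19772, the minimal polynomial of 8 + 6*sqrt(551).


The element 8 + 6*sqrt(551) has minimal polynomial:
x^2 - 16*x - 19772
Discriminant = (-16)^2 - 4*(-19772)
= 256 + 79088
= 79344

79344


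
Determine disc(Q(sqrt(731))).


For K = Q(sqrt(d)) with d squarefree: disc(K) = d if d = 1 mod 4, and disc(K) = 4d if d = 2 or 3 mod 4.
Here d = 731, and d mod 4 = 3.
d = 3 mod 4, not 1 (O_K = Z[sqrt(d)]), so disc(K) = 4d = 4 * (731) = 2924

2924


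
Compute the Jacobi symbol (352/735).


Compute (352/735) via quadratic reciprocity:
  pull out 2: (2/735) = +1  (since 735 mod 8 = 7)
  pull out 2: (2/735) = +1  (since 735 mod 8 = 7)
  pull out 2: (2/735) = +1  (since 735 mod 8 = 7)
  pull out 2: (2/735) = +1  (since 735 mod 8 = 7)
  pull out 2: (2/735) = +1  (since 735 mod 8 = 7)
  reciprocity: (11/735) -> -(735/11)
  reduce: (9/11)
  reciprocity: (9/11) -> +(11/9)
  reduce: (2/9)
  pull out 2: (2/9) = +1  (since 9 mod 8 = 1)
  (1/9) = 1
Product of signs = -1

-1


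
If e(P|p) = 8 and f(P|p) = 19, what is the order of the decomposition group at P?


|D_P| = e * f
= 8 * 19
= 152

152


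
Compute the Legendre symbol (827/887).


p = 887 is prime, so compute (827/887) with the reciprocity algorithm (Jacobi-symbol steps: pull out 2s via (2/n), flip via reciprocity, reduce):
  reciprocity: (827/887) -> -(887/827)
  reduce: (60/827)
  pull out 2: (2/827) = -1  (since 827 mod 8 = 3)
  pull out 2: (2/827) = -1  (since 827 mod 8 = 3)
  reciprocity: (15/827) -> -(827/15)
  reduce: (2/15)
  pull out 2: (2/15) = +1  (since 15 mod 8 = 7)
  (1/15) = 1
Product of signs = 1
(827/887) = 1

1


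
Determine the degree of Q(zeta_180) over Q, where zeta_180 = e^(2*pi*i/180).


The degree equals Euler's totient phi(180).
180 = 2^2 * 3^2 * 5
phi(180) = 48

48


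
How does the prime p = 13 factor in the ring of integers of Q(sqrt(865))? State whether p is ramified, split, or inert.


K = Q(sqrt(865)). Since d mod 4 = 1, disc(K) = 865.
Check p | disc: 865 mod 13 = 7.
p does not divide disc. Compute Legendre symbol (d/p):
7^((13-1)/2) mod 13 = -1
(d/p) = -1, so p is inert: (p) stays prime with e=1, f=2, g=1.
Therefore p is inert.

inert


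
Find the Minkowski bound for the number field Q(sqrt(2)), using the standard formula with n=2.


d = 2, d mod 4 = 2, so disc(K) = 4d = 8; |disc(K)| = 8
Real quadratic field, so n = 2, s = r2 = 0, r1 = 2
M = (n!/n^n) * (4/pi)^s * sqrt(|disc(K)|) = (2!/2^2) * (4/pi)^0 * sqrt(8)
= 0.5 * 1.000000 * 2.828427
= 1.4142

1.4142


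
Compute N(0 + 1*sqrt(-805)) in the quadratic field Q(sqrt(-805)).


N(a + b*sqrt(d)) = a^2 - d*b^2
= (0)^2 - (-805)*(1)^2
= 0 + 805
= 805

805


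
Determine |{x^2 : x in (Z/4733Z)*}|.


For prime p, the number of non-zero quadratic residues is (p-1)/2.
= (4733-1)/2
= 2366

2366


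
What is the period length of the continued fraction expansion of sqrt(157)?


Run the CF algorithm for sqrt(157).
a_0 = floor(sqrt(157)) = 12; set m_0=0, q_0=1.
Recurrence: m' = q*a - m,  q' = (d - m'^2)/q,  a' = floor((a_0 + m')/q').
  step 1: m=12, q=13, a=1
  step 2: m=1, q=12, a=1
  step 3: m=11, q=3, a=7
  step 4: m=10, q=19, a=1
  step 5: m=9, q=4, a=5
  step 6: m=11, q=9, a=2
  step 7: m=7, q=12, a=1
  step 8: m=5, q=11, a=1
  step 9: m=6, q=11, a=1
  step 10: m=5, q=12, a=1
  step 11: m=7, q=9, a=2
  step 12: m=11, q=4, a=5
  step 13: m=9, q=19, a=1
  step 14: m=10, q=3, a=7
  step 15: m=11, q=12, a=1
  step 16: m=1, q=13, a=1
  step 17: m=12, q=1, a=24
a_17 = 2*a_0 = 24, so the period closes here.
sqrt(157) = [12; 1, 1, 7, 1, 5, 2, 1, 1, 1, 1, 2, 5, 1, 7, 1, 1, 24]
Period length = 17

17


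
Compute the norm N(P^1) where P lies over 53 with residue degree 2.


N(P^a) = p^(a*f)
= 53^(1*2)
= 53^2
= 2809

2809


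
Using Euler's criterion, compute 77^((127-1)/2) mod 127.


p = 127 is prime and the exponent is (p-1)/2 = 63, so by Euler's criterion 77^63 = (77/127) = +1 or -1 mod 127.
Compute by square-and-multiply:
  63 = 32 + 16 + 8 + 4 + 2 + 1 (binary 111111)
  Repeated squaring mod 127: 77^1 = 77, 77^2 = 87, 77^4 = 76, 77^8 = 61, 77^16 = 38, 77^32 = 47
  77^63 = 77^32 * 77^16 * 77^8 * 77^4 * 77^2 * 77^1 = 47 * 38 * 61 * 76 * 87 * 77 mod 127
    47 * 38 = 1786 = 8 mod 127
    8 * 61 = 488 = 107 mod 127
    107 * 76 = 8132 = 4 mod 127
    4 * 87 = 348 = 94 mod 127
    94 * 77 = 7238 = 126 mod 127
  77^63 = 126 mod 127
Result 126 = p - 1 = -1 mod 127: 77 is a quadratic non-residue mod 127. As a residue in [0, p-1] the value is 126.
77^63 mod 127 = 126

126


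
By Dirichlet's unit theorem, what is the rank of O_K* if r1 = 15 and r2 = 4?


By Dirichlet's unit theorem:
rank = r1 + r2 - 1
= 15 + 4 - 1
= 18

18


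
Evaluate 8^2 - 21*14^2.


x^2 - d*y^2
= 8^2 - 21*14^2
= 64 - 4116
= -4052

-4052


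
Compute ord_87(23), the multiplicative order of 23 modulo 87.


We want ord_87(23), the smallest k >= 1 with 23^k = 1 mod 87.
n = 87 = 3 * 29, phi(87) = 56; the order divides phi(n).
Divisors of 56: 1, 2, 4, 7, 8, 14, 28, 56
Repeated squaring mod 87: 23^1 = 23, 23^2 = 7, 23^4 = 49, 23^8 = 52, 23^16 = 7, 23^32 = 49
Test divisors in increasing order:
  k=1: 23^1 = 23 mod 87
  k=2: 23^2 = 7 mod 87
  k=4: 23^4 = 49 mod 87
  k=7: 23^7 = 49 * 7 * 23 = 59 mod 87
  k=8: 23^8 = 52 mod 87
  k=14: 23^14 = 52 * 49 * 7 = 1 mod 87  <- first divisor giving 1
Order = 14

14


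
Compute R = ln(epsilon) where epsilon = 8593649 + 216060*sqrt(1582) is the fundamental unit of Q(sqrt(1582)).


epsilon = 8593649 + 216060*sqrt(1582)
= 1.7187e+07
R = ln(1.7187e+07)
= 16.6597

16.6597


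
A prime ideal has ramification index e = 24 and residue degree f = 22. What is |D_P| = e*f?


|D_P| = e * f
= 24 * 22
= 528

528


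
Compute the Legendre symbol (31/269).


p = 269 is prime, so compute (31/269) with the reciprocity algorithm (Jacobi-symbol steps: pull out 2s via (2/n), flip via reciprocity, reduce):
  reciprocity: (31/269) -> +(269/31)
  reduce: (21/31)
  reciprocity: (21/31) -> +(31/21)
  reduce: (10/21)
  pull out 2: (2/21) = -1  (since 21 mod 8 = 5)
  reciprocity: (5/21) -> +(21/5)
  reduce: (1/5)
  (1/5) = 1
Product of signs = -1
(31/269) = -1

-1


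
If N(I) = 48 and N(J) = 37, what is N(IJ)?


N(IJ) = N(I) * N(J)
= 48 * 37
= 1776

1776


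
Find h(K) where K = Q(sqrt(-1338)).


K = Q(sqrt(-1338)). d mod 4 = 2, so D = disc(K) = 4d = -5352
h(K) equals the number of primitive reduced positive-definite forms (a, b, c) = a*x^2 + b*x*y + c*y^2 with b^2 - 4ac = D,
where reduced means |b| <= a <= c, with b >= 0 whenever |b| = a or a = c, and primitive means gcd(a, b, c) = 1.
Reduced forces 3a^2 <= |D| = 5352, so 1 <= a <= 42; b must have the parity of D, and c = (b^2 - D)/(4a) must be an integer >= a.
Enumerate a = 1..42, b in [-a, a]:
  a=1: (1, 0, 1338)  [1]
  a=2: (2, 0, 669)  [1]
  a=3: (3, 0, 446)  [1]
  a=4..5: none
  a=6: (6, 0, 223)  [1]
  a=7..10: none
  a=11: (11, -4, 122), (11, 4, 122)  [2]
  a=12: none
  a=13: (13, -2, 103), (13, 2, 103)  [2]
  a=14..18: none
  a=19: (19, -14, 73), (19, 14, 73)  [2]
  a=20..21: none
  a=22: (22, -4, 61), (22, 4, 61)  [2]
  a=23..25: none
  a=26: (26, -24, 57), (26, 24, 57)  [2]
  a=27..28: none
  a=29: (29, -10, 47), (29, 10, 47)  [2]
  a=30..32: none
  a=33: (33, -18, 43), (33, 18, 43)  [2]
  a=34..37: none
  a=38: (38, -24, 39), (38, 24, 39)  [2]
  a=39..42: none
Total reduced forms: 1 + 1 + 1 + 1 + 2 + 2 + 2 + 2 + 2 + 2 + 2 + 2 = 20
h = 20

20


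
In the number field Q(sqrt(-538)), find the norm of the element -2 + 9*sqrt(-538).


N(a + b*sqrt(d)) = a^2 - d*b^2
= (-2)^2 - (-538)*(9)^2
= 4 + 43578
= 43582

43582


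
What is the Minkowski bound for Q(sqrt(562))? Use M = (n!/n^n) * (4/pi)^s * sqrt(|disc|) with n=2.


d = 562, d mod 4 = 2, so disc(K) = 4d = 2248; |disc(K)| = 2248
Real quadratic field, so n = 2, s = r2 = 0, r1 = 2
M = (n!/n^n) * (4/pi)^s * sqrt(|disc(K)|) = (2!/2^2) * (4/pi)^0 * sqrt(2248)
= 0.5 * 1.000000 * 47.413078
= 23.7065

23.7065


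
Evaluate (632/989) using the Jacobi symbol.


Compute (632/989) via quadratic reciprocity:
  pull out 2: (2/989) = -1  (since 989 mod 8 = 5)
  pull out 2: (2/989) = -1  (since 989 mod 8 = 5)
  pull out 2: (2/989) = -1  (since 989 mod 8 = 5)
  reciprocity: (79/989) -> +(989/79)
  reduce: (41/79)
  reciprocity: (41/79) -> +(79/41)
  reduce: (38/41)
  pull out 2: (2/41) = +1  (since 41 mod 8 = 1)
  reciprocity: (19/41) -> +(41/19)
  reduce: (3/19)
  reciprocity: (3/19) -> -(19/3)
  reduce: (1/3)
  (1/3) = 1
Product of signs = 1

1


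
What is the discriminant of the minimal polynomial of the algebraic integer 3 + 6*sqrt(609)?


The element 3 + 6*sqrt(609) has minimal polynomial:
x^2 - 6*x - 21915
Discriminant = (-6)^2 - 4*(-21915)
= 36 + 87660
= 87696

87696


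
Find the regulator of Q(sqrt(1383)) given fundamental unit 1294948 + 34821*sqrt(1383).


epsilon = 1294948 + 34821*sqrt(1383)
= 2.5899e+06
R = ln(2.5899e+06)
= 14.7671

14.7671


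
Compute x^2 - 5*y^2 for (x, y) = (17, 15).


x^2 - d*y^2
= 17^2 - 5*15^2
= 289 - 1125
= -836

-836


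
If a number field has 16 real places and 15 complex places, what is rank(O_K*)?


By Dirichlet's unit theorem:
rank = r1 + r2 - 1
= 16 + 15 - 1
= 30

30


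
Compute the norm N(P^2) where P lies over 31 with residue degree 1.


N(P^a) = p^(a*f)
= 31^(2*1)
= 31^2
= 961

961


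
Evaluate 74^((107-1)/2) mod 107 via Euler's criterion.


p = 107 is prime and the exponent is (p-1)/2 = 53, so by Euler's criterion 74^53 = (74/107) = +1 or -1 mod 107.
Compute by square-and-multiply:
  53 = 32 + 16 + 4 + 1 (binary 110101)
  Repeated squaring mod 107: 74^1 = 74, 74^2 = 19, 74^4 = 40, 74^8 = 102, 74^16 = 25, 74^32 = 90
  74^53 = 74^32 * 74^16 * 74^4 * 74^1 = 90 * 25 * 40 * 74 mod 107
    90 * 25 = 2250 = 3 mod 107
    3 * 40 = 120 = 13 mod 107
    13 * 74 = 962 = 106 mod 107
  74^53 = 106 mod 107
Result 106 = p - 1 = -1 mod 107: 74 is a quadratic non-residue mod 107. As a residue in [0, p-1] the value is 106.
74^53 mod 107 = 106

106


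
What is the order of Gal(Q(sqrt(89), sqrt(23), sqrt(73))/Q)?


The 3 square roots of distinct primes are multiplicatively independent over Q,
so [K:Q] = 2^3 and Gal(K/Q) is isomorphic to (Z/2Z)^3.
|Gal| = 2^3 = 8

8


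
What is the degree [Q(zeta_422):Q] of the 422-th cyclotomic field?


The degree equals Euler's totient phi(422).
422 = 2 * 211
phi(422) = 210

210


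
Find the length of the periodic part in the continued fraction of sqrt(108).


Run the CF algorithm for sqrt(108).
a_0 = floor(sqrt(108)) = 10; set m_0=0, q_0=1.
Recurrence: m' = q*a - m,  q' = (d - m'^2)/q,  a' = floor((a_0 + m')/q').
  step 1: m=10, q=8, a=2
  step 2: m=6, q=9, a=1
  step 3: m=3, q=11, a=1
  step 4: m=8, q=4, a=4
  step 5: m=8, q=11, a=1
  step 6: m=3, q=9, a=1
  step 7: m=6, q=8, a=2
  step 8: m=10, q=1, a=20
a_8 = 2*a_0 = 20, so the period closes here.
sqrt(108) = [10; 2, 1, 1, 4, 1, 1, 2, 20]
Period length = 8

8


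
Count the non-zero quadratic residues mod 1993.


For prime p, the number of non-zero quadratic residues is (p-1)/2.
= (1993-1)/2
= 996

996


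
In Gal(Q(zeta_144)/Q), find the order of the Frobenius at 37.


The Frobenius at p in Gal(Q(zeta_n)/Q) = (Z/nZ)* is the class of p, so its order is ord_144(37), the smallest k >= 1 with 37^k = 1 mod 144.
n = 144 = 2^4 * 3^2, phi(144) = 48; the order divides phi(n).
Divisors of 48: 1, 2, 3, 4, 6, 8, 12, 16, 24, 48
Repeated squaring mod 144: 37^1 = 37, 37^2 = 73, 37^4 = 1, 37^8 = 1, 37^16 = 1, 37^32 = 1
Test divisors in increasing order:
  k=1: 37^1 = 37 mod 144
  k=2: 37^2 = 73 mod 144
  k=3: 37^3 = 73 * 37 = 109 mod 144
  k=4: 37^4 = 1 mod 144  <- first divisor giving 1
Order = 4

4


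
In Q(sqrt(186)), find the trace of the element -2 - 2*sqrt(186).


Tr(a + b*sqrt(d)) = (a + b*sqrt(d)) + (a - b*sqrt(d)) = 2a
= 2 * (-2)
= -4

-4


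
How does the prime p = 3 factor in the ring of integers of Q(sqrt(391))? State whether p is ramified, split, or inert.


K = Q(sqrt(391)). Since d mod 4 = 3, disc(K) = 1564.
Check p | disc: 1564 mod 3 = 1.
p does not divide disc. Compute Legendre symbol (d/p):
1^((3-1)/2) mod 3 = 1
(d/p) = 1, so p splits: (p) = P*P' with e=1, f=1, g=2.
Therefore p is split.

split


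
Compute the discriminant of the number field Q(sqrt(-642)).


For K = Q(sqrt(d)) with d squarefree: disc(K) = d if d = 1 mod 4, and disc(K) = 4d if d = 2 or 3 mod 4.
Here d = -642, and d mod 4 = 2.
d = 2 mod 4, not 1 (O_K = Z[sqrt(d)]), so disc(K) = 4d = 4 * (-642) = -2568

-2568


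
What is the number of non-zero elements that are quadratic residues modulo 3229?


For prime p, the number of non-zero quadratic residues is (p-1)/2.
= (3229-1)/2
= 1614

1614


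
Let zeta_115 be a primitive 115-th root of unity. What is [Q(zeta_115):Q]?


The degree equals Euler's totient phi(115).
115 = 5 * 23
phi(115) = 88

88


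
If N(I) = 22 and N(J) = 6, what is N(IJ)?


N(IJ) = N(I) * N(J)
= 22 * 6
= 132

132


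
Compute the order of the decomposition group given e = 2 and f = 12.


|D_P| = e * f
= 2 * 12
= 24

24


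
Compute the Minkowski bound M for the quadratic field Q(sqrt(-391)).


d = -391, d mod 4 = 1, so disc(K) = d = -391; |disc(K)| = 391
Imaginary quadratic field, so n = 2, s = r2 = 1, r1 = 0
M = (n!/n^n) * (4/pi)^s * sqrt(|disc(K)|) = (2!/2^2) * (4/pi)^1 * sqrt(391)
= 0.5 * 1.273240 * 19.773720
= 12.5883

12.5883


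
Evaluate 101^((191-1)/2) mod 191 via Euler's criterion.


p = 191 is prime and the exponent is (p-1)/2 = 95, so by Euler's criterion 101^95 = (101/191) = +1 or -1 mod 191.
Compute by square-and-multiply:
  95 = 64 + 16 + 8 + 4 + 2 + 1 (binary 1011111)
  Repeated squaring mod 191: 101^1 = 101, 101^2 = 78, 101^4 = 163, 101^8 = 20, 101^16 = 18, 101^32 = 133, 101^64 = 117
  101^95 = 101^64 * 101^16 * 101^8 * 101^4 * 101^2 * 101^1 = 117 * 18 * 20 * 163 * 78 * 101 mod 191
    117 * 18 = 2106 = 5 mod 191
    5 * 20 = 100 = 100 mod 191
    100 * 163 = 16300 = 65 mod 191
    65 * 78 = 5070 = 104 mod 191
    104 * 101 = 10504 = 190 mod 191
  101^95 = 190 mod 191
Result 190 = p - 1 = -1 mod 191: 101 is a quadratic non-residue mod 191. As a residue in [0, p-1] the value is 190.
101^95 mod 191 = 190

190


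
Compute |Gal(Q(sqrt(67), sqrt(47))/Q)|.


The 2 square roots of distinct primes are multiplicatively independent over Q,
so [K:Q] = 2^2 and Gal(K/Q) is isomorphic to (Z/2Z)^2.
|Gal| = 2^2 = 4

4


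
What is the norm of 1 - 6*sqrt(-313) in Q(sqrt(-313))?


N(a + b*sqrt(d)) = a^2 - d*b^2
= (1)^2 - (-313)*(-6)^2
= 1 + 11268
= 11269

11269


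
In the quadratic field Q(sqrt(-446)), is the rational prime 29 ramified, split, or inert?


K = Q(sqrt(-446)). Since d mod 4 = 2, disc(K) = -1784.
Check p | disc: -1784 mod 29 = 14.
p does not divide disc. Compute Legendre symbol (d/p):
18^((29-1)/2) mod 29 = -1
(d/p) = -1, so p is inert: (p) stays prime with e=1, f=2, g=1.
Therefore p is inert.

inert


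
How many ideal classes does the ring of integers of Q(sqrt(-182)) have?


K = Q(sqrt(-182)). d mod 4 = 2, so D = disc(K) = 4d = -728
h(K) equals the number of primitive reduced positive-definite forms (a, b, c) = a*x^2 + b*x*y + c*y^2 with b^2 - 4ac = D,
where reduced means |b| <= a <= c, with b >= 0 whenever |b| = a or a = c, and primitive means gcd(a, b, c) = 1.
Reduced forces 3a^2 <= |D| = 728, so 1 <= a <= 15; b must have the parity of D, and c = (b^2 - D)/(4a) must be an integer >= a.
Enumerate a = 1..15, b in [-a, a]:
  a=1: (1, 0, 182)  [1]
  a=2: (2, 0, 91)  [1]
  a=3: (3, -2, 61), (3, 2, 61)  [2]
  a=4..5: none
  a=6: (6, -4, 31), (6, 4, 31)  [2]
  a=7: (7, 0, 26)  [1]
  a=8: none
  a=9: (9, -8, 22), (9, 8, 22)  [2]
  a=10: none
  a=11: (11, -8, 18), (11, 8, 18)  [2]
  a=12: none
  a=13: (13, 0, 14)  [1]
  a=14..15: none
Total reduced forms: 1 + 1 + 2 + 2 + 1 + 2 + 2 + 1 = 12
h = 12

12


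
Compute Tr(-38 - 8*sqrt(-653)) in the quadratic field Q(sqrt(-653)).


Tr(a + b*sqrt(d)) = (a + b*sqrt(d)) + (a - b*sqrt(d)) = 2a
= 2 * (-38)
= -76

-76


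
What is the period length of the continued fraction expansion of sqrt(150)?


Run the CF algorithm for sqrt(150).
a_0 = floor(sqrt(150)) = 12; set m_0=0, q_0=1.
Recurrence: m' = q*a - m,  q' = (d - m'^2)/q,  a' = floor((a_0 + m')/q').
  step 1: m=12, q=6, a=4
  step 2: m=12, q=1, a=24
a_2 = 2*a_0 = 24, so the period closes here.
sqrt(150) = [12; 4, 24]
Period length = 2

2


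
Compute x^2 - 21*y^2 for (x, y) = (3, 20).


x^2 - d*y^2
= 3^2 - 21*20^2
= 9 - 8400
= -8391

-8391


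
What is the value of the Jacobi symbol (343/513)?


Compute (343/513) via quadratic reciprocity:
  reciprocity: (343/513) -> +(513/343)
  reduce: (170/343)
  pull out 2: (2/343) = +1  (since 343 mod 8 = 7)
  reciprocity: (85/343) -> +(343/85)
  reduce: (3/85)
  reciprocity: (3/85) -> +(85/3)
  reduce: (1/3)
  (1/3) = 1
Product of signs = 1

1


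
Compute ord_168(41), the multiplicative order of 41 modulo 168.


We want ord_168(41), the smallest k >= 1 with 41^k = 1 mod 168.
n = 168 = 2^3 * 3 * 7, phi(168) = 48; the order divides phi(n).
Divisors of 48: 1, 2, 3, 4, 6, 8, 12, 16, 24, 48
Repeated squaring mod 168: 41^1 = 41, 41^2 = 1, 41^4 = 1, 41^8 = 1, 41^16 = 1, 41^32 = 1
Test divisors in increasing order:
  k=1: 41^1 = 41 mod 168
  k=2: 41^2 = 1 mod 168  <- first divisor giving 1
Order = 2

2


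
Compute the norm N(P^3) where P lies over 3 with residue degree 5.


N(P^a) = p^(a*f)
= 3^(3*5)
= 3^15
= 14348907

14348907


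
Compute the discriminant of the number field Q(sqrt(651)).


For K = Q(sqrt(d)) with d squarefree: disc(K) = d if d = 1 mod 4, and disc(K) = 4d if d = 2 or 3 mod 4.
Here d = 651, and d mod 4 = 3.
d = 3 mod 4, not 1 (O_K = Z[sqrt(d)]), so disc(K) = 4d = 4 * (651) = 2604

2604


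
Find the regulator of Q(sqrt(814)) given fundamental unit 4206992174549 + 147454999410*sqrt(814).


epsilon = 4206992174549 + 147454999410*sqrt(814)
= 8.4140e+12
R = ln(8.4140e+12)
= 29.7609

29.7609


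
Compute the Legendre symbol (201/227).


p = 227 is prime, so compute (201/227) with the reciprocity algorithm (Jacobi-symbol steps: pull out 2s via (2/n), flip via reciprocity, reduce):
  reciprocity: (201/227) -> +(227/201)
  reduce: (26/201)
  pull out 2: (2/201) = +1  (since 201 mod 8 = 1)
  reciprocity: (13/201) -> +(201/13)
  reduce: (6/13)
  pull out 2: (2/13) = -1  (since 13 mod 8 = 5)
  reciprocity: (3/13) -> +(13/3)
  reduce: (1/3)
  (1/3) = 1
Product of signs = -1
(201/227) = -1

-1


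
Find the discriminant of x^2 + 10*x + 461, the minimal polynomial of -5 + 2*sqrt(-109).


The element -5 + 2*sqrt(-109) has minimal polynomial:
x^2 + 10*x + 461
Discriminant = (10)^2 - 4*(461)
= 100 - 1844
= -1744

-1744


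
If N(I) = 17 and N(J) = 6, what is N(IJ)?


N(IJ) = N(I) * N(J)
= 17 * 6
= 102

102


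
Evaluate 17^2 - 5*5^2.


x^2 - d*y^2
= 17^2 - 5*5^2
= 289 - 125
= 164

164


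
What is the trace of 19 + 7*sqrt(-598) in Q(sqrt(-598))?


Tr(a + b*sqrt(d)) = (a + b*sqrt(d)) + (a - b*sqrt(d)) = 2a
= 2 * (19)
= 38

38


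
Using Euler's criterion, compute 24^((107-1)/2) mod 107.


p = 107 is prime and the exponent is (p-1)/2 = 53, so by Euler's criterion 24^53 = (24/107) = +1 or -1 mod 107.
Compute by square-and-multiply:
  53 = 32 + 16 + 4 + 1 (binary 110101)
  Repeated squaring mod 107: 24^1 = 24, 24^2 = 41, 24^4 = 76, 24^8 = 105, 24^16 = 4, 24^32 = 16
  24^53 = 24^32 * 24^16 * 24^4 * 24^1 = 16 * 4 * 76 * 24 mod 107
    16 * 4 = 64 = 64 mod 107
    64 * 76 = 4864 = 49 mod 107
    49 * 24 = 1176 = 106 mod 107
  24^53 = 106 mod 107
Result 106 = p - 1 = -1 mod 107: 24 is a quadratic non-residue mod 107. As a residue in [0, p-1] the value is 106.
24^53 mod 107 = 106

106


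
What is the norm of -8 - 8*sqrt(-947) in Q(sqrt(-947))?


N(a + b*sqrt(d)) = a^2 - d*b^2
= (-8)^2 - (-947)*(-8)^2
= 64 + 60608
= 60672

60672


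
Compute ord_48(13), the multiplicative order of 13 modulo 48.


We want ord_48(13), the smallest k >= 1 with 13^k = 1 mod 48.
n = 48 = 2^4 * 3, phi(48) = 16; the order divides phi(n).
Divisors of 16: 1, 2, 4, 8, 16
Repeated squaring mod 48: 13^1 = 13, 13^2 = 25, 13^4 = 1, 13^8 = 1, 13^16 = 1
Test divisors in increasing order:
  k=1: 13^1 = 13 mod 48
  k=2: 13^2 = 25 mod 48
  k=4: 13^4 = 1 mod 48  <- first divisor giving 1
Order = 4

4


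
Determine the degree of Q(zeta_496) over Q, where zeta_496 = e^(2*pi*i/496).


The degree equals Euler's totient phi(496).
496 = 2^4 * 31
phi(496) = 240

240


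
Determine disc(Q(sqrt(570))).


For K = Q(sqrt(d)) with d squarefree: disc(K) = d if d = 1 mod 4, and disc(K) = 4d if d = 2 or 3 mod 4.
Here d = 570, and d mod 4 = 2.
d = 2 mod 4, not 1 (O_K = Z[sqrt(d)]), so disc(K) = 4d = 4 * (570) = 2280

2280


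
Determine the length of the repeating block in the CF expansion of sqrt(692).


Run the CF algorithm for sqrt(692).
a_0 = floor(sqrt(692)) = 26; set m_0=0, q_0=1.
Recurrence: m' = q*a - m,  q' = (d - m'^2)/q,  a' = floor((a_0 + m')/q').
  step 1: m=26, q=16, a=3
  step 2: m=22, q=13, a=3
  step 3: m=17, q=31, a=1
  step 4: m=14, q=16, a=2
  step 5: m=18, q=23, a=1
  step 6: m=5, q=29, a=1
  step 7: m=24, q=4, a=12
  step 8: m=24, q=29, a=1
  step 9: m=5, q=23, a=1
  step 10: m=18, q=16, a=2
  step 11: m=14, q=31, a=1
  step 12: m=17, q=13, a=3
  step 13: m=22, q=16, a=3
  step 14: m=26, q=1, a=52
a_14 = 2*a_0 = 52, so the period closes here.
sqrt(692) = [26; 3, 3, 1, 2, 1, 1, 12, 1, 1, 2, 1, 3, 3, 52]
Period length = 14

14


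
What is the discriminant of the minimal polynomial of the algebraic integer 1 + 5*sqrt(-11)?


The element 1 + 5*sqrt(-11) has minimal polynomial:
x^2 - 2*x + 276
Discriminant = (-2)^2 - 4*(276)
= 4 - 1104
= -1100

-1100


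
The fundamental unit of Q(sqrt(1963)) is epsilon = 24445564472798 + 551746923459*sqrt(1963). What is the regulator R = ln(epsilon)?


epsilon = 24445564472798 + 551746923459*sqrt(1963)
= 4.8891e+13
R = ln(4.8891e+13)
= 31.5206

31.5206


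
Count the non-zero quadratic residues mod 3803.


For prime p, the number of non-zero quadratic residues is (p-1)/2.
= (3803-1)/2
= 1901

1901


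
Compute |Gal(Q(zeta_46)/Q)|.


|Gal(Q(zeta_46)/Q)| = phi(46)
= 22

22


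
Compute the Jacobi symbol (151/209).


Compute (151/209) via quadratic reciprocity:
  reciprocity: (151/209) -> +(209/151)
  reduce: (58/151)
  pull out 2: (2/151) = +1  (since 151 mod 8 = 7)
  reciprocity: (29/151) -> +(151/29)
  reduce: (6/29)
  pull out 2: (2/29) = -1  (since 29 mod 8 = 5)
  reciprocity: (3/29) -> +(29/3)
  reduce: (2/3)
  pull out 2: (2/3) = -1  (since 3 mod 8 = 3)
  (1/3) = 1
Product of signs = 1

1


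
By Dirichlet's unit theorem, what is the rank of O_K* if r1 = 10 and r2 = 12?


By Dirichlet's unit theorem:
rank = r1 + r2 - 1
= 10 + 12 - 1
= 21

21


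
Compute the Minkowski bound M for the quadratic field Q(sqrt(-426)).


d = -426, d mod 4 = 2, so disc(K) = 4d = -1704; |disc(K)| = 1704
Imaginary quadratic field, so n = 2, s = r2 = 1, r1 = 0
M = (n!/n^n) * (4/pi)^s * sqrt(|disc(K)|) = (2!/2^2) * (4/pi)^1 * sqrt(1704)
= 0.5 * 1.273240 * 41.279535
= 26.2794

26.2794


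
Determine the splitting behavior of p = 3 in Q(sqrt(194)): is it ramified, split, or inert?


K = Q(sqrt(194)). Since d mod 4 = 2, disc(K) = 776.
Check p | disc: 776 mod 3 = 2.
p does not divide disc. Compute Legendre symbol (d/p):
2^((3-1)/2) mod 3 = -1
(d/p) = -1, so p is inert: (p) stays prime with e=1, f=2, g=1.
Therefore p is inert.

inert


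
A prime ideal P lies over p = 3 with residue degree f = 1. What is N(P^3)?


N(P^a) = p^(a*f)
= 3^(3*1)
= 3^3
= 27

27


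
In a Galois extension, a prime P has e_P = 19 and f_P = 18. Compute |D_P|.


|D_P| = e * f
= 19 * 18
= 342

342


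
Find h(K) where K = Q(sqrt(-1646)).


K = Q(sqrt(-1646)). d mod 4 = 2, so D = disc(K) = 4d = -6584
h(K) equals the number of primitive reduced positive-definite forms (a, b, c) = a*x^2 + b*x*y + c*y^2 with b^2 - 4ac = D,
where reduced means |b| <= a <= c, with b >= 0 whenever |b| = a or a = c, and primitive means gcd(a, b, c) = 1.
Reduced forces 3a^2 <= |D| = 6584, so 1 <= a <= 46; b must have the parity of D, and c = (b^2 - D)/(4a) must be an integer >= a.
Enumerate a = 1..46, b in [-a, a]:
  a=1: (1, 0, 1646)  [1]
  a=2: (2, 0, 823)  [1]
  a=3: (3, -2, 549), (3, 2, 549)  [2]
  a=4: none
  a=5: (5, -4, 330), (5, 4, 330)  [2]
  a=6: (6, -4, 275), (6, 4, 275)  [2]
  a=7..8: none
  a=9: (9, -2, 183), (9, 2, 183)  [2]
  a=10: (10, -4, 165), (10, 4, 165)  [2]
  a=11: (11, -4, 150), (11, 4, 150)  [2]
  a=12..14: none
  a=15: (15, -14, 113), (15, -4, 110), (15, 4, 110), (15, 14, 113)  [4]
  a=16..17: none
  a=18: (18, -16, 95), (18, 16, 95)  [2]
  a=19: (19, -16, 90), (19, 16, 90)  [2]
  a=20..21: none
  a=22: (22, -4, 75), (22, 4, 75)  [2]
  a=23..24: none
  a=25: (25, -4, 66), (25, 4, 66)  [2]
  a=26: none
  a=27: (27, -2, 61), (27, 2, 61)  [2]
  a=28: none
  a=29: (29, -12, 58), (29, 12, 58)  [2]
  a=30: (30, -16, 57), (30, -4, 55), (30, 4, 55), (30, 16, 57)  [4]
  a=31: (31, -22, 57), (31, 22, 57)  [2]
  a=32: none
  a=33: (33, -26, 55), (33, -4, 50), (33, 4, 50), (33, 26, 55)  [4]
  a=34..37: none
  a=38: (38, -16, 45), (38, 16, 45)  [2]
  a=39..42: none
  a=43: (43, -34, 45), (43, 34, 45)  [2]
  a=44..46: none
Total reduced forms: 1 + 1 + 2 + 2 + 2 + 2 + 2 + 2 + 4 + 2 + 2 + 2 + 2 + 2 + 2 + 4 + 2 + 4 + 2 + 2 = 44
h = 44

44


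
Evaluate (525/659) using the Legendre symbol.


p = 659 is prime, so compute (525/659) with the reciprocity algorithm (Jacobi-symbol steps: pull out 2s via (2/n), flip via reciprocity, reduce):
  reciprocity: (525/659) -> +(659/525)
  reduce: (134/525)
  pull out 2: (2/525) = -1  (since 525 mod 8 = 5)
  reciprocity: (67/525) -> +(525/67)
  reduce: (56/67)
  pull out 2: (2/67) = -1  (since 67 mod 8 = 3)
  pull out 2: (2/67) = -1  (since 67 mod 8 = 3)
  pull out 2: (2/67) = -1  (since 67 mod 8 = 3)
  reciprocity: (7/67) -> -(67/7)
  reduce: (4/7)
  pull out 2: (2/7) = +1  (since 7 mod 8 = 7)
  pull out 2: (2/7) = +1  (since 7 mod 8 = 7)
  (1/7) = 1
Product of signs = -1
(525/659) = -1

-1


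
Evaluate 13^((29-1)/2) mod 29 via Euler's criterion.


p = 29 is prime and the exponent is (p-1)/2 = 14, so by Euler's criterion 13^14 = (13/29) = +1 or -1 mod 29.
Compute by square-and-multiply:
  14 = 8 + 4 + 2 (binary 1110)
  Repeated squaring mod 29: 13^1 = 13, 13^2 = 24, 13^4 = 25, 13^8 = 16
  13^14 = 13^8 * 13^4 * 13^2 = 16 * 25 * 24 mod 29
    16 * 25 = 400 = 23 mod 29
    23 * 24 = 552 = 1 mod 29
  13^14 = 1 mod 29
Result 1: 13 is a quadratic residue mod 29.
13^14 mod 29 = 1

1


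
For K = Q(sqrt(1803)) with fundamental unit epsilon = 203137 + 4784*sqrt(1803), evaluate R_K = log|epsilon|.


epsilon = 203137 + 4784*sqrt(1803)
= 406274.0000
R = ln(406274.0000)
= 12.9148

12.9148


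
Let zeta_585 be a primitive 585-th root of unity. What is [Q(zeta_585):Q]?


The degree equals Euler's totient phi(585).
585 = 3^2 * 5 * 13
phi(585) = 288

288


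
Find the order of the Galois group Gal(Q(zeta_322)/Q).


|Gal(Q(zeta_322)/Q)| = phi(322)
= 132

132


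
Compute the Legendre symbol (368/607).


p = 607 is prime, so compute (368/607) with the reciprocity algorithm (Jacobi-symbol steps: pull out 2s via (2/n), flip via reciprocity, reduce):
  pull out 2: (2/607) = +1  (since 607 mod 8 = 7)
  pull out 2: (2/607) = +1  (since 607 mod 8 = 7)
  pull out 2: (2/607) = +1  (since 607 mod 8 = 7)
  pull out 2: (2/607) = +1  (since 607 mod 8 = 7)
  reciprocity: (23/607) -> -(607/23)
  reduce: (9/23)
  reciprocity: (9/23) -> +(23/9)
  reduce: (5/9)
  reciprocity: (5/9) -> +(9/5)
  reduce: (4/5)
  pull out 2: (2/5) = -1  (since 5 mod 8 = 5)
  pull out 2: (2/5) = -1  (since 5 mod 8 = 5)
  (1/5) = 1
Product of signs = -1
(368/607) = -1

-1


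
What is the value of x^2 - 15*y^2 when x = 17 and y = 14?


x^2 - d*y^2
= 17^2 - 15*14^2
= 289 - 2940
= -2651

-2651


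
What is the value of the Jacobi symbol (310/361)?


Compute (310/361) via quadratic reciprocity:
  pull out 2: (2/361) = +1  (since 361 mod 8 = 1)
  reciprocity: (155/361) -> +(361/155)
  reduce: (51/155)
  reciprocity: (51/155) -> -(155/51)
  reduce: (2/51)
  pull out 2: (2/51) = -1  (since 51 mod 8 = 3)
  (1/51) = 1
Product of signs = 1

1


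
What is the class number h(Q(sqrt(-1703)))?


K = Q(sqrt(-1703)). d mod 4 = 1, so D = disc(K) = d = -1703
h(K) equals the number of primitive reduced positive-definite forms (a, b, c) = a*x^2 + b*x*y + c*y^2 with b^2 - 4ac = D,
where reduced means |b| <= a <= c, with b >= 0 whenever |b| = a or a = c, and primitive means gcd(a, b, c) = 1.
Reduced forces 3a^2 <= |D| = 1703, so 1 <= a <= 23; b must have the parity of D, and c = (b^2 - D)/(4a) must be an integer >= a.
Enumerate a = 1..23, b in [-a, a]:
  a=1: (1, 1, 426)  [1]
  a=2: (2, -1, 213), (2, 1, 213)  [2]
  a=3: (3, -1, 142), (3, 1, 142)  [2]
  a=4: (4, -3, 107), (4, 3, 107)  [2]
  a=5: none
  a=6: (6, -5, 72), (6, -1, 71), (6, 1, 71), (6, 5, 72)  [4]
  a=7: none
  a=8: (8, -5, 54), (8, 5, 54)  [2]
  a=9: (9, -5, 48), (9, 5, 48)  [2]
  a=10..11: none
  a=12: (12, -11, 38), (12, -5, 36), (12, 5, 36), (12, 11, 38)  [4]
  a=13: (13, 13, 36)  [1]
  a=14..15: none
  a=16: (16, -5, 27), (16, 5, 27)  [2]
  a=17: none
  a=18: (18, -13, 26), (18, -5, 24), (18, 5, 24), (18, 13, 26)  [4]
  a=19: (19, -11, 24), (19, 11, 24)  [2]
  a=20..23: none
Total reduced forms: 1 + 2 + 2 + 2 + 4 + 2 + 2 + 4 + 1 + 2 + 4 + 2 = 28
h = 28

28


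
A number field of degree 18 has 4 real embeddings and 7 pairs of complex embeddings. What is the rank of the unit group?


By Dirichlet's unit theorem:
rank = r1 + r2 - 1
= 4 + 7 - 1
= 10

10


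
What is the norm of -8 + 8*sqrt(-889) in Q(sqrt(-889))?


N(a + b*sqrt(d)) = a^2 - d*b^2
= (-8)^2 - (-889)*(8)^2
= 64 + 56896
= 56960

56960


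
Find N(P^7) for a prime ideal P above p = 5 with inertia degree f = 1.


N(P^a) = p^(a*f)
= 5^(7*1)
= 5^7
= 78125

78125


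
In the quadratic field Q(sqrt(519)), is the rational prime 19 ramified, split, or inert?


K = Q(sqrt(519)). Since d mod 4 = 3, disc(K) = 2076.
Check p | disc: 2076 mod 19 = 5.
p does not divide disc. Compute Legendre symbol (d/p):
6^((19-1)/2) mod 19 = 1
(d/p) = 1, so p splits: (p) = P*P' with e=1, f=1, g=2.
Therefore p is split.

split


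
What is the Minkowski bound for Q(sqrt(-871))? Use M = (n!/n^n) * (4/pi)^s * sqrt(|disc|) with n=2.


d = -871, d mod 4 = 1, so disc(K) = d = -871; |disc(K)| = 871
Imaginary quadratic field, so n = 2, s = r2 = 1, r1 = 0
M = (n!/n^n) * (4/pi)^s * sqrt(|disc(K)|) = (2!/2^2) * (4/pi)^1 * sqrt(871)
= 0.5 * 1.273240 * 29.512709
= 18.7884

18.7884


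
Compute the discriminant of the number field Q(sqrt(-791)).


For K = Q(sqrt(d)) with d squarefree: disc(K) = d if d = 1 mod 4, and disc(K) = 4d if d = 2 or 3 mod 4.
Here d = -791, and d mod 4 = 1.
d = 1 mod 4 (O_K = Z[(1+sqrt(d))/2]), so disc(K) = d = -791

-791


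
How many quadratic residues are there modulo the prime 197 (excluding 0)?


For prime p, the number of non-zero quadratic residues is (p-1)/2.
= (197-1)/2
= 98

98


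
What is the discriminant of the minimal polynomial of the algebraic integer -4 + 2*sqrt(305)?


The element -4 + 2*sqrt(305) has minimal polynomial:
x^2 + 8*x - 1204
Discriminant = (8)^2 - 4*(-1204)
= 64 + 4816
= 4880

4880


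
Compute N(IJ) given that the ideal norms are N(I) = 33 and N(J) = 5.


N(IJ) = N(I) * N(J)
= 33 * 5
= 165

165


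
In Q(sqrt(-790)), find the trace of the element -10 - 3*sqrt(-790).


Tr(a + b*sqrt(d)) = (a + b*sqrt(d)) + (a - b*sqrt(d)) = 2a
= 2 * (-10)
= -20

-20


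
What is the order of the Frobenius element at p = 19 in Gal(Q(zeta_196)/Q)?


The Frobenius at p in Gal(Q(zeta_n)/Q) = (Z/nZ)* is the class of p, so its order is ord_196(19), the smallest k >= 1 with 19^k = 1 mod 196.
n = 196 = 2^2 * 7^2, phi(196) = 84; the order divides phi(n).
Divisors of 84: 1, 2, 3, 4, 6, 7, 12, 14, 21, 28, 42, 84
Repeated squaring mod 196: 19^1 = 19, 19^2 = 165, 19^4 = 177, 19^8 = 165, 19^16 = 177, 19^32 = 165, 19^64 = 177
Test divisors in increasing order:
  k=1: 19^1 = 19 mod 196
  k=2: 19^2 = 165 mod 196
  k=3: 19^3 = 165 * 19 = 195 mod 196
  k=4: 19^4 = 177 mod 196
  k=6: 19^6 = 177 * 165 = 1 mod 196  <- first divisor giving 1
Order = 6

6


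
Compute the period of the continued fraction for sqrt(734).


Run the CF algorithm for sqrt(734).
a_0 = floor(sqrt(734)) = 27; set m_0=0, q_0=1.
Recurrence: m' = q*a - m,  q' = (d - m'^2)/q,  a' = floor((a_0 + m')/q').
  step 1: m=27, q=5, a=10
  step 2: m=23, q=41, a=1
  step 3: m=18, q=10, a=4
  step 4: m=22, q=25, a=1
  step 5: m=3, q=29, a=1
  step 6: m=26, q=2, a=26
  step 7: m=26, q=29, a=1
  step 8: m=3, q=25, a=1
  step 9: m=22, q=10, a=4
  step 10: m=18, q=41, a=1
  step 11: m=23, q=5, a=10
  step 12: m=27, q=1, a=54
a_12 = 2*a_0 = 54, so the period closes here.
sqrt(734) = [27; 10, 1, 4, 1, 1, 26, 1, 1, 4, 1, 10, 54]
Period length = 12

12


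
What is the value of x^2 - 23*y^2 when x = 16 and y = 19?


x^2 - d*y^2
= 16^2 - 23*19^2
= 256 - 8303
= -8047

-8047


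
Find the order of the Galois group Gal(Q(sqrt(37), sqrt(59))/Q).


The 2 square roots of distinct primes are multiplicatively independent over Q,
so [K:Q] = 2^2 and Gal(K/Q) is isomorphic to (Z/2Z)^2.
|Gal| = 2^2 = 4

4


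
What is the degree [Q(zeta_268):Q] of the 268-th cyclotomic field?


The degree equals Euler's totient phi(268).
268 = 2^2 * 67
phi(268) = 132

132


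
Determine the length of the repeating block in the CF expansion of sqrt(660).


Run the CF algorithm for sqrt(660).
a_0 = floor(sqrt(660)) = 25; set m_0=0, q_0=1.
Recurrence: m' = q*a - m,  q' = (d - m'^2)/q,  a' = floor((a_0 + m')/q').
  step 1: m=25, q=35, a=1
  step 2: m=10, q=16, a=2
  step 3: m=22, q=11, a=4
  step 4: m=22, q=16, a=2
  step 5: m=10, q=35, a=1
  step 6: m=25, q=1, a=50
a_6 = 2*a_0 = 50, so the period closes here.
sqrt(660) = [25; 1, 2, 4, 2, 1, 50]
Period length = 6

6
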